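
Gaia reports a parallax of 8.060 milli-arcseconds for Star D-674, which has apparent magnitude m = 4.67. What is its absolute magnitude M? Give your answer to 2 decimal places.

M = -0.80

d = 1/p = 1/0.008060″ = 124.07 pc.
m − M = 5 log₁₀(124.07) − 5 = 10.4683 − 5 = 5.4683.
M = m − (m − M) = 4.67 − 5.4683 = -0.80.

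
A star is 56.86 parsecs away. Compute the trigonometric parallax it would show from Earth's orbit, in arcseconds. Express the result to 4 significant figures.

p = 1/d = 1/56.86 = 0.017587 arcsec.

0.01759 arcsec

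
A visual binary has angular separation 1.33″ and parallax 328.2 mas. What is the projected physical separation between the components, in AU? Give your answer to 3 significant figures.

d = 1/p = 1/0.3282″ = 3.0469 pc.
At distance d (pc), an angle of θ arcsec spans θ·d AU: s = 1.33 × 3.0469 = 4.0524 AU.

4.05 AU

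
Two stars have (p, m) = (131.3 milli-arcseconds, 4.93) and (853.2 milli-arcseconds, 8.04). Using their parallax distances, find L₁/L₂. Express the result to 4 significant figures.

d₁ = 1/p₁ = 1/0.1313″ = 7.6161 pc; d₂ = 1/p₂ = 1/0.8532″ = 1.1721 pc.
M₁ = m₁ − 5 log₁₀ d₁ + 5 = 4.93 − 4.4087 + 5 = 5.5213.
M₂ = 8.04 − 0.3448 + 5 = 12.6952.
L₁/L₂ = 10^(0.4(M₂ − M₁)) = 10^(0.4 × 7.1739) = 10^2.86956 = 740.56.

L₁/L₂ = 740.6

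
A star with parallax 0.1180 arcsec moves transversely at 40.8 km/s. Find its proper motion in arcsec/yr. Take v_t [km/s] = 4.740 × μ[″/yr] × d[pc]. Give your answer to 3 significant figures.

1.02 arcsec/yr

d = 1/p = 1/0.1180″ = 8.4746 pc.
μ = v_t / (4.74 d) = 40.8 / (4.74 × 8.4746) = 40.8 / 40.17 = 1.0157 ″/yr.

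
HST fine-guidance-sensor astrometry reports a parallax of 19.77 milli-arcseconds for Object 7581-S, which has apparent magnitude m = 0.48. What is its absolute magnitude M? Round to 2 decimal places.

M = -3.04

d = 1/p = 1/0.01977″ = 50.582 pc.
m − M = 5 log₁₀(50.582) − 5 = 8.5200 − 5 = 3.5200.
M = m − (m − M) = 0.48 − 3.5200 = -3.04.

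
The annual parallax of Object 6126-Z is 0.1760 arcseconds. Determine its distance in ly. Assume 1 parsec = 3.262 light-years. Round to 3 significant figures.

18.5 ly

d = 1/p = 1/0.1760 = 5.6818 pc.
In light-years: 5.6818 × 3.262 = 18.534 ly.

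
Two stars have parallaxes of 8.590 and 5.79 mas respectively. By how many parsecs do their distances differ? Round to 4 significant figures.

56.30 pc

d_A = 1/0.008590″ = 116.41 pc; d_B = 1/0.005790″ = 172.71 pc.
|d_B − d_A| = |172.71 − 116.41| = 56.3 pc.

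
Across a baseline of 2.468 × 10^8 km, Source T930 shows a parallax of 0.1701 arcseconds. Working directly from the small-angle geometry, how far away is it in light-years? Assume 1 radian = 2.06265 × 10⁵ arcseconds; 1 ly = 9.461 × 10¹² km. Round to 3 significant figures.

θ = 0.1701″ = 0.1701/206265 = 8.2467 × 10^-7 rad.
d = B/θ = (2.468 × 10^8) / (8.2467 × 10^-7) = 2.9927 × 10^14 km = (2.9927 × 10^14) / (9.461 × 10^12) ly = 31.632 ly.

31.6 ly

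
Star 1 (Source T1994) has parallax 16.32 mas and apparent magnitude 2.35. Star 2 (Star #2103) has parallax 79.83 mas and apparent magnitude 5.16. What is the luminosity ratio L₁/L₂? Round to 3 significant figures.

d₁ = 1/p₁ = 1/0.01632″ = 61.275 pc; d₂ = 1/p₂ = 1/0.07983″ = 12.527 pc.
M₁ = m₁ − 5 log₁₀ d₁ + 5 = 2.35 − 8.9364 + 5 = -1.5864.
M₂ = 5.16 − 5.4892 + 5 = 4.6708.
L₁/L₂ = 10^(0.4(M₂ − M₁)) = 10^(0.4 × 6.2572) = 10^2.50288 = 318.33.

L₁/L₂ = 318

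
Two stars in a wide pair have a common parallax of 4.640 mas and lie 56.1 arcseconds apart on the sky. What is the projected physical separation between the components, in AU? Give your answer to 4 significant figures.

d = 1/p = 1/0.004640″ = 215.52 pc.
At distance d (pc), an angle of θ arcsec spans θ·d AU: s = 56.1 × 215.52 = 12091 AU.

12090 AU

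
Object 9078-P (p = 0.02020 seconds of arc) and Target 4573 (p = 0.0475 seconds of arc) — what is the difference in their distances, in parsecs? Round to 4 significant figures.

28.45 pc

d_A = 1/0.02020″ = 49.505 pc; d_B = 1/0.04750″ = 21.053 pc.
|d_B − d_A| = |21.053 − 49.505| = 28.452 pc.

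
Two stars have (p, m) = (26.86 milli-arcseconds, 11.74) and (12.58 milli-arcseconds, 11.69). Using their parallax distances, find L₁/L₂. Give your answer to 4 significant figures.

L₁/L₂ = 0.2095

d₁ = 1/p₁ = 1/0.02686″ = 37.23 pc; d₂ = 1/p₂ = 1/0.01258″ = 79.491 pc.
M₁ = m₁ − 5 log₁₀ d₁ + 5 = 11.74 − 7.8545 + 5 = 8.8855.
M₂ = 11.69 − 9.5016 + 5 = 7.1884.
L₁/L₂ = 10^(0.4(M₂ − M₁)) = 10^(0.4 × (-1.6971)) = 10^(-0.67884) = 0.20949.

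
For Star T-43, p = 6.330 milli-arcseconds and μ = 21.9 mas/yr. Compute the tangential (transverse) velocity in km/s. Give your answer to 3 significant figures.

16.4 km/s

d = 1/p = 1/0.006330″ = 157.98 pc.
μ = 21.9 mas/yr = 0.0219 ″/yr.
v_t = 4.74 × μ × d = 4.74 × 0.0219 × 157.98 = 16.399 km/s.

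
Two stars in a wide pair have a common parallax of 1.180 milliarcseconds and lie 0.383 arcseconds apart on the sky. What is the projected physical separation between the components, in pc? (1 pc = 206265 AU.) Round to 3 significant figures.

0.00157 pc

d = 1/p = 1/0.001180″ = 847.46 pc.
At distance d (pc), an angle of θ arcsec spans θ·d AU: s = 0.383 × 847.46 = 324.58 AU.
= 324.58 / 206265 = 0.0015736 pc.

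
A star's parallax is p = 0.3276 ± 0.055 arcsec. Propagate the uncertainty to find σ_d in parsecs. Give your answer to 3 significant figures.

d = 1/p, so σ_d = σ_p / p².
σ_d = 0.0550 / (0.3276)² = 0.0550 / 0.10732 = 0.51249 pc.

0.512 pc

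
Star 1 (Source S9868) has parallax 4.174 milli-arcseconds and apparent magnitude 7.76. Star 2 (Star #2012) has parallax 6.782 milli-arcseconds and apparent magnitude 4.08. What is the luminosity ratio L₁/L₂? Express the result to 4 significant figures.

d₁ = 1/p₁ = 1/0.004174″ = 239.58 pc; d₂ = 1/p₂ = 1/0.006782″ = 147.45 pc.
M₁ = m₁ − 5 log₁₀ d₁ + 5 = 7.76 − 11.8973 + 5 = 0.8627.
M₂ = 4.08 − 10.8432 + 5 = -1.7632.
L₁/L₂ = 10^(0.4(M₂ − M₁)) = 10^(0.4 × (-2.6259)) = 10^(-1.05036) = 0.089051.

L₁/L₂ = 0.08905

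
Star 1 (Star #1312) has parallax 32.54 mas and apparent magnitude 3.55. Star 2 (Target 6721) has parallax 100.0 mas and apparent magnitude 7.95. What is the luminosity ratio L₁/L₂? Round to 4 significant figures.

d₁ = 1/p₁ = 1/0.03254″ = 30.731 pc; d₂ = 1/p₂ = 1/0.1000″ = 10 pc.
M₁ = m₁ − 5 log₁₀ d₁ + 5 = 3.55 − 7.4379 + 5 = 1.1121.
M₂ = 7.95 − 5.0000 + 5 = 7.9500.
L₁/L₂ = 10^(0.4(M₂ − M₁)) = 10^(0.4 × 6.8379) = 10^2.73516 = 543.45.

L₁/L₂ = 543.5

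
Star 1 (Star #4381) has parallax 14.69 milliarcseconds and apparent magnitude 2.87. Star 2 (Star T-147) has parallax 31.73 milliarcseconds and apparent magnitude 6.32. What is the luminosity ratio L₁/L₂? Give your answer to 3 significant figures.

L₁/L₂ = 112

d₁ = 1/p₁ = 1/0.01469″ = 68.074 pc; d₂ = 1/p₂ = 1/0.03173″ = 31.516 pc.
M₁ = m₁ − 5 log₁₀ d₁ + 5 = 2.87 − 9.1649 + 5 = -1.2949.
M₂ = 6.32 − 7.4927 + 5 = 3.8273.
L₁/L₂ = 10^(0.4(M₂ − M₁)) = 10^(0.4 × 5.1222) = 10^2.04888 = 111.91.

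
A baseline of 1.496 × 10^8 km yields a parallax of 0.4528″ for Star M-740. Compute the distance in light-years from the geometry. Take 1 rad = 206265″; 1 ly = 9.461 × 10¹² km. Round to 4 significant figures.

θ = 0.4528″ = 0.4528/206265 = 2.1952 × 10^-6 rad.
d = B/θ = (1.496 × 10^8) / (2.1952 × 10^-6) = 6.8149 × 10^13 km = (6.8149 × 10^13) / (9.461 × 10^12) ly = 7.2031 ly.

7.203 ly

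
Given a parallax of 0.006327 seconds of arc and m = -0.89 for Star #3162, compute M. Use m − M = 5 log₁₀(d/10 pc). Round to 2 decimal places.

M = -6.88

d = 1/p = 1/0.006327″ = 158.05 pc.
m − M = 5 log₁₀(158.05) − 5 = 10.9940 − 5 = 5.9940.
M = m − (m − M) = -0.89 − 5.9940 = -6.88.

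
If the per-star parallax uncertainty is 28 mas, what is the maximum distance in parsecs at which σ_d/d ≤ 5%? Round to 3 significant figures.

σ_d/d = σ_p/p, so the condition is σ_p/p ≤ 0.05, i.e. p ≥ σ_p/0.05.
p_min = 28/0.05 = 560 mas = 0.56 arcsec.
d_max = 1/p_min = 1/0.56 = 1.7857 pc.

1.79 pc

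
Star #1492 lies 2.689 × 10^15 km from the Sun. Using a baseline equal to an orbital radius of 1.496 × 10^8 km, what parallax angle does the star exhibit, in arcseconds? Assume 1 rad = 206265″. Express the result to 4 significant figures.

θ ≈ B/d = (1.496 × 10^8) / (2.689 × 10^15) = 5.5634 × 10^-8 rad.
In arcseconds: 5.5634 × 10^-8 × 206265 = 0.011475″.

0.01148 arcsec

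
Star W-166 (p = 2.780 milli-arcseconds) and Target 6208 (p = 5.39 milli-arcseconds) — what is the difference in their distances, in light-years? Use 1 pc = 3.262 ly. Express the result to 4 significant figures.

d_A = 1/0.002780″ = 359.71 pc; d_B = 1/0.005390″ = 185.53 pc.
|d_B − d_A| = |185.53 − 359.71| = 174.18 pc = 174.18 × 3.262 ly = 568.18 ly.

568.2 ly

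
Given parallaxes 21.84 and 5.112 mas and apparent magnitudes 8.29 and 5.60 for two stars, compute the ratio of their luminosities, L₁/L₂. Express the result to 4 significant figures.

d₁ = 1/p₁ = 1/0.02184″ = 45.788 pc; d₂ = 1/p₂ = 1/0.005112″ = 195.62 pc.
M₁ = m₁ − 5 log₁₀ d₁ + 5 = 8.29 − 8.3038 + 5 = 4.9862.
M₂ = 5.60 − 11.4571 + 5 = -0.8571.
L₁/L₂ = 10^(0.4(M₂ − M₁)) = 10^(0.4 × (-5.8433)) = 10^(-2.33732) = 0.0045992.

L₁/L₂ = 0.004599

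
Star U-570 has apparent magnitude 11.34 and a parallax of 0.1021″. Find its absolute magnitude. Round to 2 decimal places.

M = 11.39

d = 1/p = 1/0.1021″ = 9.7943 pc.
m − M = 5 log₁₀(9.7943) − 5 = 4.9549 − 5 = -0.0451.
M = m − (m − M) = 11.34 − (-0.0451) = 11.39.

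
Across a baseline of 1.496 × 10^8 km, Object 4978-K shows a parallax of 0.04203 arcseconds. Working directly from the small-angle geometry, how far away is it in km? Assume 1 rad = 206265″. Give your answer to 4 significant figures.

θ = 0.04203″ = 0.04203/206265 = 2.0377 × 10^-7 rad.
d = B/θ = (1.496 × 10^8) / (2.0377 × 10^-7) = 7.3416 × 10^14 km.

7.342 × 10^14 km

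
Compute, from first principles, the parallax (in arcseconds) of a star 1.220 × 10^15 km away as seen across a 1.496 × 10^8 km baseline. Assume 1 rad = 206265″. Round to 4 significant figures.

0.02529 arcsec

θ ≈ B/d = (1.496 × 10^8) / (1.220 × 10^15) = 1.2262 × 10^-7 rad.
In arcseconds: 1.2262 × 10^-7 × 206265 = 0.025292″.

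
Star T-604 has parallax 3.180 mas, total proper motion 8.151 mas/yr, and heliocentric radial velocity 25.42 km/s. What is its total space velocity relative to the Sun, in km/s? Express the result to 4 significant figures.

28.17 km/s

d = 1/p = 1/0.003180″ = 314.47 pc.
μ = 8.151 mas/yr = 0.008151 ″/yr.
v_t = 4.740 μ d = 4.740 × 0.008151 × 314.47 = 12.15 km/s.
v = √(v_r² + v_t²) = √(25.42² + 12.15²) = √793.799 = 28.174 km/s.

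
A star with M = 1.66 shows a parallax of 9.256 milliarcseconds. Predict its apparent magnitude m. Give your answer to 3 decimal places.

m = 6.828

d = 1/p = 1/0.009256″ = 108.04 pc.
m − M = 5 log₁₀ d − 5 = 5 log₁₀(108.04) − 5 = 10.1679 − 5 = 5.1679.
m = M + (m − M) = 1.66 + 5.1679 = 6.828.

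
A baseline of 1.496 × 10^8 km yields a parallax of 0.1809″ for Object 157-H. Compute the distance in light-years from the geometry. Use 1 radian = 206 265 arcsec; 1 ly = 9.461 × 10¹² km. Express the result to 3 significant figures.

θ = 0.1809″ = 0.1809/206265 = 8.7703 × 10^-7 rad.
d = B/θ = (1.496 × 10^8) / (8.7703 × 10^-7) = 1.7058 × 10^14 km = (1.7058 × 10^14) / (9.461 × 10^12) ly = 18.03 ly.

18.0 ly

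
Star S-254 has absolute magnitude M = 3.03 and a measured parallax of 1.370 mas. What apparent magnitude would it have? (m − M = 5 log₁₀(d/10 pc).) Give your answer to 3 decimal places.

d = 1/p = 1/0.001370″ = 729.93 pc.
m − M = 5 log₁₀ d − 5 = 5 log₁₀(729.93) − 5 = 14.3164 − 5 = 9.3164.
m = M + (m − M) = 3.03 + 9.3164 = 12.346.

m = 12.346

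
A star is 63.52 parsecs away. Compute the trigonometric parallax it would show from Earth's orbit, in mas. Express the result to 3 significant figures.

p = 1/d = 1/63.52 = 0.015743 arcsec.
= 0.015743 × 1000 = 15.743 mas.

15.7 mas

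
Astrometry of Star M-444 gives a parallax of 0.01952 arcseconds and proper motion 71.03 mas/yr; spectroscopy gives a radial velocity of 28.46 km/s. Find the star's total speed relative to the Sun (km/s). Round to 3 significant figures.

33.3 km/s

d = 1/p = 1/0.01952″ = 51.23 pc.
μ = 71.03 mas/yr = 0.07103 ″/yr.
v_t = 4.740 μ d = 4.740 × 0.07103 × 51.23 = 17.248 km/s.
v = √(v_r² + v_t²) = √(28.46² + 17.248²) = √1107.47 = 33.279 km/s.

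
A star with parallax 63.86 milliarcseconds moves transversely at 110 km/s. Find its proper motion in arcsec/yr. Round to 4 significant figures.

d = 1/p = 1/0.06386″ = 15.659 pc.
μ = v_t / (4.74 d) = 110 / (4.74 × 15.659) = 110 / 74.224 = 1.482 ″/yr.

1.482 arcsec/yr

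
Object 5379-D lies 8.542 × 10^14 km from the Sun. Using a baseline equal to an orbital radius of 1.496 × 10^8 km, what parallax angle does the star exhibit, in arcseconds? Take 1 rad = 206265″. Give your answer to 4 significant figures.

0.03612 arcsec

θ ≈ B/d = (1.496 × 10^8) / (8.542 × 10^14) = 1.7513 × 10^-7 rad.
In arcseconds: 1.7513 × 10^-7 × 206265 = 0.036123″.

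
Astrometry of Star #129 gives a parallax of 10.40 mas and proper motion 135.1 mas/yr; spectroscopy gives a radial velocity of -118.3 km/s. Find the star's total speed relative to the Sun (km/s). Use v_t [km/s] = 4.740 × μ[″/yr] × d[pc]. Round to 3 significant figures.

d = 1/p = 1/0.01040″ = 96.154 pc.
μ = 135.1 mas/yr = 0.1351 ″/yr.
v_t = 4.740 μ d = 4.740 × 0.1351 × 96.154 = 61.575 km/s.
v = √(v_r² + v_t²) = √((-118.3)² + 61.575²) = √17786.4 = 133.37 km/s.

133 km/s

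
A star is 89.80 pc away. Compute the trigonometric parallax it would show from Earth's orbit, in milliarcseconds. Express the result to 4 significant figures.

11.14 mas

p = 1/d = 1/89.8 = 0.011136 arcsec.
= 0.011136 × 1000 = 11.136 mas.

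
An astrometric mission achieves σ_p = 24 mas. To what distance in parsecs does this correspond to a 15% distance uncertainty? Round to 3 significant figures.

σ_d/d = σ_p/p, so the condition is σ_p/p ≤ 0.15, i.e. p ≥ σ_p/0.15.
p_min = 24/0.15 = 160 mas = 0.16 arcsec.
d_max = 1/p_min = 1/0.16 = 6.25 pc.

6.25 pc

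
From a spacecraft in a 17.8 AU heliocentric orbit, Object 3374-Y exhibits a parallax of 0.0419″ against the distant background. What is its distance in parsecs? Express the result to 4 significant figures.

424.8 pc

With baseline B (in AU) and parallax p (in arcsec), d = B/p parsecs.
d = 17.8 / 0.0419 = 424.82 pc.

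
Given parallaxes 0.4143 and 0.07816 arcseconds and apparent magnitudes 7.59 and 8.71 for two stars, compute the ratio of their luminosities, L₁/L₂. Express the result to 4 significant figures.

L₁/L₂ = 0.09985

d₁ = 1/p₁ = 1/0.4143″ = 2.4137 pc; d₂ = 1/p₂ = 1/0.07816″ = 12.794 pc.
M₁ = m₁ − 5 log₁₀ d₁ + 5 = 7.59 − 1.9134 + 5 = 10.6766.
M₂ = 8.71 − 5.5350 + 5 = 8.1750.
L₁/L₂ = 10^(0.4(M₂ − M₁)) = 10^(0.4 × (-2.5016)) = 10^(-1.00064) = 0.099853.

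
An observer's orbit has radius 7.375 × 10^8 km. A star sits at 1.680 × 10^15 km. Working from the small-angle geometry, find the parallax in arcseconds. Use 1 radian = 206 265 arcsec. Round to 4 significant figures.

θ ≈ B/d = (7.375 × 10^8) / (1.680 × 10^15) = 4.3899 × 10^-7 rad.
In arcseconds: 4.3899 × 10^-7 × 206265 = 0.090548″.

0.09055 arcsec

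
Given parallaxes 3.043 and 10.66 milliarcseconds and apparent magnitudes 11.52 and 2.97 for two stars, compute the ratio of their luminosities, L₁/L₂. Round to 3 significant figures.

d₁ = 1/p₁ = 1/0.003043″ = 328.62 pc; d₂ = 1/p₂ = 1/0.01066″ = 93.809 pc.
M₁ = m₁ − 5 log₁₀ d₁ + 5 = 11.52 − 12.5835 + 5 = 3.9365.
M₂ = 2.97 − 9.8612 + 5 = -1.8912.
L₁/L₂ = 10^(0.4(M₂ − M₁)) = 10^(0.4 × (-5.8277)) = 10^(-2.33108) = 0.0046657.

L₁/L₂ = 0.00467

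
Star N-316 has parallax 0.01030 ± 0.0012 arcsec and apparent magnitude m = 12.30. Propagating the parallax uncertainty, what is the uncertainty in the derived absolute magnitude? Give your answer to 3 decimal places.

σ_M = 0.253 mag

M = m − 5 log₁₀ d + 5 = m + 5 log₁₀ p + 5, so ∂M/∂p = 5/(p ln 10).
σ_M = (5/ln 10) · (σ_p/p) = 2.1715 × 0.0012/0.01030 = 2.1715 × 0.1165 = 0.25298.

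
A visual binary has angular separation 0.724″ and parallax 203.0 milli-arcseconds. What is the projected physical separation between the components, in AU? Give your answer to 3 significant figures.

3.57 AU

d = 1/p = 1/0.2030″ = 4.9261 pc.
At distance d (pc), an angle of θ arcsec spans θ·d AU: s = 0.724 × 4.9261 = 3.5665 AU.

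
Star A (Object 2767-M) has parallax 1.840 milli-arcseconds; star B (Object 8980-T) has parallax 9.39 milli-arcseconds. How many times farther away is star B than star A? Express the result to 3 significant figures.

Since d = 1/p, d_B/d_A = p_A/p_B.
= 1.840 / 9.39 = 0.19595.

0.196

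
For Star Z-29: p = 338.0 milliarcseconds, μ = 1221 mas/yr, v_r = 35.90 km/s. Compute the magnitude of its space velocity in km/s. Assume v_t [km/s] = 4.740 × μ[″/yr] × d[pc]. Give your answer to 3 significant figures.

39.8 km/s

d = 1/p = 1/0.3380″ = 2.9586 pc.
μ = 1221 mas/yr = 1.221 ″/yr.
v_t = 4.740 μ d = 4.740 × 1.221 × 2.9586 = 17.123 km/s.
v = √(v_r² + v_t²) = √(35.90² + 17.123²) = √1582.01 = 39.774 km/s.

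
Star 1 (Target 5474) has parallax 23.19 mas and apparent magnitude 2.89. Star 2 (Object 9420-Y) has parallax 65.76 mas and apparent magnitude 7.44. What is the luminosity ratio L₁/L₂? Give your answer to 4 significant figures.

d₁ = 1/p₁ = 1/0.02319″ = 43.122 pc; d₂ = 1/p₂ = 1/0.06576″ = 15.207 pc.
M₁ = m₁ − 5 log₁₀ d₁ + 5 = 2.89 − 8.1735 + 5 = -0.2835.
M₂ = 7.44 − 5.9102 + 5 = 6.5298.
L₁/L₂ = 10^(0.4(M₂ − M₁)) = 10^(0.4 × 6.8133) = 10^2.72532 = 531.28.

L₁/L₂ = 531.3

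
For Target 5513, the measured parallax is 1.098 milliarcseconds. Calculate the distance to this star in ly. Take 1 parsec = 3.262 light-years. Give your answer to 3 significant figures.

p = 1.098 milliarcseconds = 0.001098 arcsec.
d = 1/p = 1/0.001098 = 910.75 pc.
In light-years: 910.75 × 3.262 = 2970.9 ly.

2970 ly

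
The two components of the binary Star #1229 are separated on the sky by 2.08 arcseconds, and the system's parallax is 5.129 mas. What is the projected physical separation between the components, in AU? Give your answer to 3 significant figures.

d = 1/p = 1/0.005129″ = 194.97 pc.
At distance d (pc), an angle of θ arcsec spans θ·d AU: s = 2.08 × 194.97 = 405.54 AU.

406 AU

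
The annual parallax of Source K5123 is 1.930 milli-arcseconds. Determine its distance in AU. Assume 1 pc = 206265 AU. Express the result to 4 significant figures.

p = 1.930 milli-arcseconds = 0.001930 arcsec.
d = 1/p = 1/0.001930 = 518.13 pc.
In AU: 518.13 × 206265 = 1.0687 × 10^8 AU.

1.069 × 10^8 AU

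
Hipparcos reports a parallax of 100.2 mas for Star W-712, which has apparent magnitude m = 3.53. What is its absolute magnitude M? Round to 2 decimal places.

M = 3.53

d = 1/p = 1/0.1002″ = 9.98 pc.
m − M = 5 log₁₀(9.98) − 5 = 4.9957 − 5 = -0.0043.
M = m − (m − M) = 3.53 − (-0.0043) = 3.53.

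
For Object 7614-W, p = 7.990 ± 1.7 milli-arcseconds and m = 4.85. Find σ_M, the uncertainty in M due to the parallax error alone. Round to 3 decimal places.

M = m − 5 log₁₀ d + 5 = m + 5 log₁₀ p + 5, so ∂M/∂p = 5/(p ln 10).
σ_M = (5/ln 10) · (σ_p/p) = 2.1715 × 1.7/7.990 = 2.1715 × 0.21277 = 0.46203.

σ_M = 0.462 mag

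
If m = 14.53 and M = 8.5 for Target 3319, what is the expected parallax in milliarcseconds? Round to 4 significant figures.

m − M = 14.53 − 8.5 = 6.03.
d = 10^((m−M)/5 + 1) = 10^2.206 = 160.69 pc.
p = 1/d = 1/160.69 = 0.0062232 arcsec = 6.2232 mas.

6.223 mas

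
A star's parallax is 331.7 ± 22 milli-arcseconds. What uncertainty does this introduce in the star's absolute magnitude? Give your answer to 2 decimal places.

σ_M = 0.14 mag

M = m − 5 log₁₀ d + 5 = m + 5 log₁₀ p + 5, so ∂M/∂p = 5/(p ln 10).
σ_M = (5/ln 10) · (σ_p/p) = 2.1715 × 22/331.7 = 2.1715 × 0.066325 = 0.14402.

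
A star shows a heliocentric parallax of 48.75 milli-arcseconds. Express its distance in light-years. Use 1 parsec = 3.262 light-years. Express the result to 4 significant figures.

66.91 light years

p = 48.75 milli-arcseconds = 0.04875 arcsec.
d = 1/p = 1/0.04875 = 20.513 pc.
In light-years: 20.513 × 3.262 = 66.913 ly.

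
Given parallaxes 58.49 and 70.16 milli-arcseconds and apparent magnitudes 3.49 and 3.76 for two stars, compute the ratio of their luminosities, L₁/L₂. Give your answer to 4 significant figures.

L₁/L₂ = 1.845

d₁ = 1/p₁ = 1/0.05849″ = 17.097 pc; d₂ = 1/p₂ = 1/0.07016″ = 14.253 pc.
M₁ = m₁ − 5 log₁₀ d₁ + 5 = 3.49 − 6.1646 + 5 = 2.3254.
M₂ = 3.76 − 5.7695 + 5 = 2.9905.
L₁/L₂ = 10^(0.4(M₂ − M₁)) = 10^(0.4 × 0.6651) = 10^0.26604 = 1.8452.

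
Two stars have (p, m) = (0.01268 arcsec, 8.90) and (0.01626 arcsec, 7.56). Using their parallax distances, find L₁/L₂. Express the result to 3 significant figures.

d₁ = 1/p₁ = 1/0.01268″ = 78.864 pc; d₂ = 1/p₂ = 1/0.01626″ = 61.501 pc.
M₁ = m₁ − 5 log₁₀ d₁ + 5 = 8.90 − 9.4844 + 5 = 4.4156.
M₂ = 7.56 − 8.9444 + 5 = 3.6156.
L₁/L₂ = 10^(0.4(M₂ − M₁)) = 10^(0.4 × (-0.8000)) = 10^(-0.32000) = 0.47863.

L₁/L₂ = 0.479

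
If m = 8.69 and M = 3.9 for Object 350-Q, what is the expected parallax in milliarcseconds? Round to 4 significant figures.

m − M = 8.69 − 3.9 = 4.79.
d = 10^((m−M)/5 + 1) = 10^1.958 = 90.782 pc.
p = 1/d = 1/90.782 = 0.011015 arcsec = 11.015 mas.

11.02 mas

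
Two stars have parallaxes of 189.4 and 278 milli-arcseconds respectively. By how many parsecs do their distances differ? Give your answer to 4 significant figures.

d_A = 1/0.1894″ = 5.2798 pc; d_B = 1/0.2780″ = 3.5971 pc.
|d_B − d_A| = |3.5971 − 5.2798| = 1.6827 pc.

1.683 pc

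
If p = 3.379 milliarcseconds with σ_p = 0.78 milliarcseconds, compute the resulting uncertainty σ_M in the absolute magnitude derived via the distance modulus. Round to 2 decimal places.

M = m − 5 log₁₀ d + 5 = m + 5 log₁₀ p + 5, so ∂M/∂p = 5/(p ln 10).
σ_M = (5/ln 10) · (σ_p/p) = 2.1715 × 0.78/3.379 = 2.1715 × 0.23084 = 0.50127.

σ_M = 0.50 mag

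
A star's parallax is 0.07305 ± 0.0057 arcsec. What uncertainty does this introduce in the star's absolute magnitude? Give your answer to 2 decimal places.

M = m − 5 log₁₀ d + 5 = m + 5 log₁₀ p + 5, so ∂M/∂p = 5/(p ln 10).
σ_M = (5/ln 10) · (σ_p/p) = 2.1715 × 0.0057/0.07305 = 2.1715 × 0.078029 = 0.16944.

σ_M = 0.17 mag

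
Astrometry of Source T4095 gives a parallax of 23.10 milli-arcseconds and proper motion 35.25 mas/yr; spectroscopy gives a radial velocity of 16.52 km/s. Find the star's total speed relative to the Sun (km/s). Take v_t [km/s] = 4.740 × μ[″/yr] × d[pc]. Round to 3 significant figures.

18.0 km/s

d = 1/p = 1/0.02310″ = 43.29 pc.
μ = 35.25 mas/yr = 0.03525 ″/yr.
v_t = 4.740 μ d = 4.740 × 0.03525 × 43.29 = 7.2331 km/s.
v = √(v_r² + v_t²) = √(16.52² + 7.2331²) = √325.228 = 18.034 km/s.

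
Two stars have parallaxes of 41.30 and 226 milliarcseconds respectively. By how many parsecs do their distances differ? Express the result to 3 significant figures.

d_A = 1/0.04130″ = 24.213 pc; d_B = 1/0.2260″ = 4.4248 pc.
|d_B − d_A| = |4.4248 − 24.213| = 19.788 pc.

19.8 pc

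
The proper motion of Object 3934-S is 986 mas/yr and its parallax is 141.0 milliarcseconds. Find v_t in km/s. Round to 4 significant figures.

33.15 km/s

d = 1/p = 1/0.1410″ = 7.0922 pc.
μ = 986 mas/yr = 0.986 ″/yr.
v_t = 4.74 × μ × d = 4.74 × 0.986 × 7.0922 = 33.146 km/s.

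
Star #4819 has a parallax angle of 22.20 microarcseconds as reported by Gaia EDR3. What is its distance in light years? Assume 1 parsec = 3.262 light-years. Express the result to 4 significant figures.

146900 light years

p = 22.20 microarcseconds = 0.00002220 arcsec.
d = 1/p = 1/0.00002220 = 45045 pc.
In light-years: 45045 × 3.262 = 1.4694 × 10^5 ly.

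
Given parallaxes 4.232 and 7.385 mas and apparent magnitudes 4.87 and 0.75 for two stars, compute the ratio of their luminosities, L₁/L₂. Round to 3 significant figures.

L₁/L₂ = 0.0685

d₁ = 1/p₁ = 1/0.004232″ = 236.29 pc; d₂ = 1/p₂ = 1/0.007385″ = 135.41 pc.
M₁ = m₁ − 5 log₁₀ d₁ + 5 = 4.87 − 11.8672 + 5 = -1.9972.
M₂ = 0.75 − 10.6583 + 5 = -4.9083.
L₁/L₂ = 10^(0.4(M₂ − M₁)) = 10^(0.4 × (-2.9111)) = 10^(-1.16444) = 0.068479.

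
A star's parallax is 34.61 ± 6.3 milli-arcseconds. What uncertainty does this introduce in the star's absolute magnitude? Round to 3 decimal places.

σ_M = 0.395 mag

M = m − 5 log₁₀ d + 5 = m + 5 log₁₀ p + 5, so ∂M/∂p = 5/(p ln 10).
σ_M = (5/ln 10) · (σ_p/p) = 2.1715 × 6.3/34.61 = 2.1715 × 0.18203 = 0.39528.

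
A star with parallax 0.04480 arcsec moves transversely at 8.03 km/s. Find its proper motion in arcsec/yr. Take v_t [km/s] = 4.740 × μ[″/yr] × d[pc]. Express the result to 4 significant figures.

0.07590 arcsec/yr

d = 1/p = 1/0.04480″ = 22.321 pc.
μ = v_t / (4.74 d) = 8.03 / (4.74 × 22.321) = 8.03 / 105.8 = 0.075898 ″/yr.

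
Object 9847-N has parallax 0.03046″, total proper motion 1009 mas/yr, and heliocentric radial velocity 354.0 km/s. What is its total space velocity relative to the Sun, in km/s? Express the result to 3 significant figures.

387 km/s

d = 1/p = 1/0.03046″ = 32.83 pc.
μ = 1009 mas/yr = 1.009 ″/yr.
v_t = 4.740 μ d = 4.740 × 1.009 × 32.83 = 157.01 km/s.
v = √(v_r² + v_t²) = √(354.0² + 157.01²) = √149968 = 387.26 km/s.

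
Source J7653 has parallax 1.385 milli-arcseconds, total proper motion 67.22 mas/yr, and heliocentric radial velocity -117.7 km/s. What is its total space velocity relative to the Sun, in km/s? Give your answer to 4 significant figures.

258.4 km/s

d = 1/p = 1/0.001385″ = 722.02 pc.
μ = 67.22 mas/yr = 0.06722 ″/yr.
v_t = 4.740 μ d = 4.740 × 0.06722 × 722.02 = 230.05 km/s.
v = √(v_r² + v_t²) = √((-117.7)² + 230.05²) = √66776.3 = 258.41 km/s.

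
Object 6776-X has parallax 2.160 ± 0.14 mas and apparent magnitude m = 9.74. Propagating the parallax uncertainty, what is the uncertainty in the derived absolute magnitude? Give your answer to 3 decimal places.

σ_M = 0.141 mag

M = m − 5 log₁₀ d + 5 = m + 5 log₁₀ p + 5, so ∂M/∂p = 5/(p ln 10).
σ_M = (5/ln 10) · (σ_p/p) = 2.1715 × 0.14/2.160 = 2.1715 × 0.064815 = 0.14075.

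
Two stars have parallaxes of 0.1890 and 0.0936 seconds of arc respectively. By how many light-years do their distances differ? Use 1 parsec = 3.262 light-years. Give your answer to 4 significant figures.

d_A = 1/0.1890″ = 5.291 pc; d_B = 1/0.09360″ = 10.684 pc.
|d_B − d_A| = |10.684 − 5.291| = 5.393 pc = 5.393 × 3.262 ly = 17.592 ly.

17.59 ly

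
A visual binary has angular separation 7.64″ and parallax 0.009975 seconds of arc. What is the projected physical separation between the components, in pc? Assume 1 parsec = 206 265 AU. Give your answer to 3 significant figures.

d = 1/p = 1/0.009975″ = 100.25 pc.
At distance d (pc), an angle of θ arcsec spans θ·d AU: s = 7.64 × 100.25 = 765.91 AU.
= 765.91 / 206265 = 0.0037132 pc.

0.00371 pc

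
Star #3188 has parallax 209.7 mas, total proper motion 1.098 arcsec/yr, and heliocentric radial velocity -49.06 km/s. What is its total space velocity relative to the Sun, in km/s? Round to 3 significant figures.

d = 1/p = 1/0.2097″ = 4.7687 pc.
v_t = 4.740 μ d = 4.740 × 1.098 × 4.7687 = 24.819 km/s.
v = √(v_r² + v_t²) = √((-49.06)² + 24.819²) = √3022.87 = 54.981 km/s.

55.0 km/s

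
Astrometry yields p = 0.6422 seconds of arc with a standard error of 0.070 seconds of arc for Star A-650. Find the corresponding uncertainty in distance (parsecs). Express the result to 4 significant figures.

0.1697 pc

d = 1/p, so σ_d = σ_p / p².
σ_d = 0.0700 / (0.6422)² = 0.0700 / 0.41242 = 0.16973 pc.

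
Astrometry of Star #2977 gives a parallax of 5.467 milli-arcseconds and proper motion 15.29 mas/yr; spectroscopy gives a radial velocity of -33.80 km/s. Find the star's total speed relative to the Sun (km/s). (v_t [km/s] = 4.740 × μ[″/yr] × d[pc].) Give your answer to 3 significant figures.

d = 1/p = 1/0.005467″ = 182.92 pc.
μ = 15.29 mas/yr = 0.01529 ″/yr.
v_t = 4.740 μ d = 4.740 × 0.01529 × 182.92 = 13.257 km/s.
v = √(v_r² + v_t²) = √((-33.80)² + 13.257²) = √1318.19 = 36.307 km/s.

36.3 km/s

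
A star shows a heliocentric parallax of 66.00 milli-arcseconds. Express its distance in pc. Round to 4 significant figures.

15.15 pc

p = 66.00 milli-arcseconds = 0.06600 arcsec.
d = 1/p = 1/0.06600 = 15.152 pc.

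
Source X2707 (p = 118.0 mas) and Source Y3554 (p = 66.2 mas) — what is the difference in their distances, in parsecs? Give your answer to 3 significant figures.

6.63 pc

d_A = 1/0.1180″ = 8.4746 pc; d_B = 1/0.06620″ = 15.106 pc.
|d_B − d_A| = |15.106 − 8.4746| = 6.6314 pc.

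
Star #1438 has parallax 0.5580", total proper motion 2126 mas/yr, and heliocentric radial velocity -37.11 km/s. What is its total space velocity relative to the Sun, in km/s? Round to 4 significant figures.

41.27 km/s

d = 1/p = 1/0.5580″ = 1.7921 pc.
μ = 2126 mas/yr = 2.126 ″/yr.
v_t = 4.740 μ d = 4.740 × 2.126 × 1.7921 = 18.059 km/s.
v = √(v_r² + v_t²) = √((-37.11)² + 18.059²) = √1703.28 = 41.271 km/s.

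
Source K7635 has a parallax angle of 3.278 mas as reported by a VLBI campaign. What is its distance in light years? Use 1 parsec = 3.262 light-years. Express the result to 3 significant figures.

p = 3.278 mas = 0.003278 arcsec.
d = 1/p = 1/0.003278 = 305.06 pc.
In light-years: 305.06 × 3.262 = 995.11 ly.

995 light years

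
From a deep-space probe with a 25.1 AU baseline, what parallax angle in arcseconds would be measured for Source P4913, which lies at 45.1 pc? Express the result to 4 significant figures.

p (arcsec) = B (AU) / d (pc).
p = 25.1 / 45.1 = 0.55654 arcsec.

0.5565 arcsec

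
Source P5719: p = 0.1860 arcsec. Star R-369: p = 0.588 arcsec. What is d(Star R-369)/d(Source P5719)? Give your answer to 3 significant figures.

0.316

Since d = 1/p, d_B/d_A = p_A/p_B.
= 0.1860 / 0.588 = 0.31633.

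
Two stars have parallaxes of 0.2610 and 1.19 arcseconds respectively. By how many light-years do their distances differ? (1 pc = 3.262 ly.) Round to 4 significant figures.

9.757 ly

d_A = 1/0.2610″ = 3.8314 pc; d_B = 1/1.190″ = 0.84034 pc.
|d_B − d_A| = |0.84034 − 3.8314| = 2.9911 pc = 2.9911 × 3.262 ly = 9.757 ly.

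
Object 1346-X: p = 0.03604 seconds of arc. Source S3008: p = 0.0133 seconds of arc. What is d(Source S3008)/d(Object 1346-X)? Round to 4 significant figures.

2.710

Since d = 1/p, d_B/d_A = p_A/p_B.
= 0.03604 / 0.0133 = 2.7098.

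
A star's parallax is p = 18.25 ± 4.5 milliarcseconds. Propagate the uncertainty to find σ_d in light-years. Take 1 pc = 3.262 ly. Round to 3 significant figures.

d = 1/p, so σ_d = σ_p / p².
σ_d = 0.00450 / (0.01825)² = 0.00450 / 0.00033306 = 13.511 pc = 13.511 × 3.262 ly = 44.073 ly.

44.1 ly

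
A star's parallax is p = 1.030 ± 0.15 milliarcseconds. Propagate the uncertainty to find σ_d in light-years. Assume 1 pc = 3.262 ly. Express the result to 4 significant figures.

461.2 ly

d = 1/p, so σ_d = σ_p / p².
σ_d = 0.000150 / (0.001030)² = 0.000150 / 0.0000010609 = 141.39 pc = 141.39 × 3.262 ly = 461.21 ly.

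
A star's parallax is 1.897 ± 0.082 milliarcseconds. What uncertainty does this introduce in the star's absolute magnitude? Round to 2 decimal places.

M = m − 5 log₁₀ d + 5 = m + 5 log₁₀ p + 5, so ∂M/∂p = 5/(p ln 10).
σ_M = (5/ln 10) · (σ_p/p) = 2.1715 × 0.082/1.897 = 2.1715 × 0.043226 = 0.093865.

σ_M = 0.09 mag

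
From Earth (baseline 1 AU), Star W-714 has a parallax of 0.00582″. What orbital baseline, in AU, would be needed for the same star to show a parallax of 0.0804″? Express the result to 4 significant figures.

Parallax scales linearly with baseline: p ∝ B, so B = p_target / p_Earth × 1 AU.
B = 0.0804 / 0.00582 = 13.814 AU.

13.81 AU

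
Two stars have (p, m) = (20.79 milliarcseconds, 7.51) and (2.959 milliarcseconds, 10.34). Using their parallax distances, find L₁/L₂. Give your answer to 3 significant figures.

L₁/L₂ = 0.275

d₁ = 1/p₁ = 1/0.02079″ = 48.1 pc; d₂ = 1/p₂ = 1/0.002959″ = 337.95 pc.
M₁ = m₁ − 5 log₁₀ d₁ + 5 = 7.51 − 8.4107 + 5 = 4.0993.
M₂ = 10.34 − 12.6443 + 5 = 2.6957.
L₁/L₂ = 10^(0.4(M₂ − M₁)) = 10^(0.4 × (-1.4036)) = 10^(-0.56144) = 0.27451.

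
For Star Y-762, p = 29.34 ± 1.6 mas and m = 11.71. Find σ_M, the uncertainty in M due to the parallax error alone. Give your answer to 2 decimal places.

M = m − 5 log₁₀ d + 5 = m + 5 log₁₀ p + 5, so ∂M/∂p = 5/(p ln 10).
σ_M = (5/ln 10) · (σ_p/p) = 2.1715 × 1.6/29.34 = 2.1715 × 0.054533 = 0.11842.

σ_M = 0.12 mag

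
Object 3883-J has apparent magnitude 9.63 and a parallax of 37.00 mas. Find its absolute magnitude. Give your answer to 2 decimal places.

d = 1/p = 1/0.03700″ = 27.027 pc.
m − M = 5 log₁₀(27.027) − 5 = 7.1590 − 5 = 2.1590.
M = m − (m − M) = 9.63 − 2.1590 = 7.47.

M = 7.47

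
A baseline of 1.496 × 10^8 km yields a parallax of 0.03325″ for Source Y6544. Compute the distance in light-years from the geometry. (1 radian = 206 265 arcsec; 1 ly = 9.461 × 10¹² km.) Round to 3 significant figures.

98.1 ly

θ = 0.03325″ = 0.03325/206265 = 1.6120 × 10^-7 rad.
d = B/θ = (1.496 × 10^8) / (1.6120 × 10^-7) = 9.2804 × 10^14 km = (9.2804 × 10^14) / (9.461 × 10^12) ly = 98.091 ly.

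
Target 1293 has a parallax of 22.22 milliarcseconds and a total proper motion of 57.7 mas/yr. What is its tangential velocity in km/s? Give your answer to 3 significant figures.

12.3 km/s

d = 1/p = 1/0.02222″ = 45.005 pc.
μ = 57.7 mas/yr = 0.0577 ″/yr.
v_t = 4.74 × μ × d = 4.74 × 0.0577 × 45.005 = 12.309 km/s.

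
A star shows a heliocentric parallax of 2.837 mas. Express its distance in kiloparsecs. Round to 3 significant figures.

p = 2.837 mas = 0.002837 arcsec.
d = 1/p = 1/0.002837 = 352.49 pc.
= 0.35249 kpc.

0.352 kpc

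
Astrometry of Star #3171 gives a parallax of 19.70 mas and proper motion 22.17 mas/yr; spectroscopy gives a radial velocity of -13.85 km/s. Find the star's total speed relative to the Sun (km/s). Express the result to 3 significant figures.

d = 1/p = 1/0.01970″ = 50.761 pc.
μ = 22.17 mas/yr = 0.02217 ″/yr.
v_t = 4.740 μ d = 4.740 × 0.02217 × 50.761 = 5.3343 km/s.
v = √(v_r² + v_t²) = √((-13.85)² + 5.3343²) = √220.277 = 14.842 km/s.

14.8 km/s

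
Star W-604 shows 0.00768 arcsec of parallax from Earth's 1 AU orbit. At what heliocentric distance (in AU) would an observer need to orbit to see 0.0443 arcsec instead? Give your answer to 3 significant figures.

5.77 AU

Parallax scales linearly with baseline: p ∝ B, so B = p_target / p_Earth × 1 AU.
B = 0.0443 / 0.00768 = 5.7682 AU.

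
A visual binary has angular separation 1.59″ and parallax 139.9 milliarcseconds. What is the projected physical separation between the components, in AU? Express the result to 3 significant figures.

d = 1/p = 1/0.1399″ = 7.148 pc.
At distance d (pc), an angle of θ arcsec spans θ·d AU: s = 1.59 × 7.148 = 11.365 AU.

11.4 AU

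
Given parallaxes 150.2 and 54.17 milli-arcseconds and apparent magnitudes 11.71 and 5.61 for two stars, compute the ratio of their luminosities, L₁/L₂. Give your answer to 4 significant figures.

L₁/L₂ = 0.0004723

d₁ = 1/p₁ = 1/0.1502″ = 6.6578 pc; d₂ = 1/p₂ = 1/0.05417″ = 18.46 pc.
M₁ = m₁ − 5 log₁₀ d₁ + 5 = 11.71 − 4.1167 + 5 = 12.5933.
M₂ = 5.61 − 6.3312 + 5 = 4.2788.
L₁/L₂ = 10^(0.4(M₂ − M₁)) = 10^(0.4 × (-8.3145)) = 10^(-3.32580) = 0.00047228.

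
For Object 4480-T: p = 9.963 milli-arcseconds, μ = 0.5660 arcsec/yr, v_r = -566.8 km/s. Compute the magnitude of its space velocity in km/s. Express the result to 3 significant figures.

d = 1/p = 1/0.009963″ = 100.37 pc.
v_t = 4.740 μ d = 4.740 × 0.5660 × 100.37 = 269.28 km/s.
v = √(v_r² + v_t²) = √((-566.8)² + 269.28²) = √393774 = 627.51 km/s.

628 km/s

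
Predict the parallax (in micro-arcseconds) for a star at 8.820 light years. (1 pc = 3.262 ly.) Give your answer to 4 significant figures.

d = 8.820 ly ÷ 3.262 = 2.7039 pc.
p = 1/d = 1/2.7039 = 0.36984 arcsec.
= 0.36984 × 10⁶ = 3.6984 × 10^5 μas.

369800 μas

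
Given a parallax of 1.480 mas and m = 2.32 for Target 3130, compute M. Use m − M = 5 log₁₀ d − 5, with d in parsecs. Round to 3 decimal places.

M = -6.829

d = 1/p = 1/0.001480″ = 675.68 pc.
m − M = 5 log₁₀(675.68) − 5 = 14.1487 − 5 = 9.1487.
M = m − (m − M) = 2.32 − 9.1487 = -6.829.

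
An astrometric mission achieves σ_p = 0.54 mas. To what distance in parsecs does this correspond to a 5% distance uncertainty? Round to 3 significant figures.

92.6 pc

σ_d/d = σ_p/p, so the condition is σ_p/p ≤ 0.05, i.e. p ≥ σ_p/0.05.
p_min = 0.54/0.05 = 10.8 mas = 0.0108 arcsec.
d_max = 1/p_min = 1/0.0108 = 92.593 pc.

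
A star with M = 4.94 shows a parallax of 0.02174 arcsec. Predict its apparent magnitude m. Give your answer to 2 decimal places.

d = 1/p = 1/0.02174″ = 45.998 pc.
m − M = 5 log₁₀ d − 5 = 5 log₁₀(45.998) − 5 = 8.3137 − 5 = 3.3137.
m = M + (m − M) = 4.94 + 3.3137 = 8.25.

m = 8.25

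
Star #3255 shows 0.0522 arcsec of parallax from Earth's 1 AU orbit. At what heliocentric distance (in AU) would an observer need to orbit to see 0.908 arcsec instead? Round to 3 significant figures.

17.4 AU

Parallax scales linearly with baseline: p ∝ B, so B = p_target / p_Earth × 1 AU.
B = 0.908 / 0.0522 = 17.395 AU.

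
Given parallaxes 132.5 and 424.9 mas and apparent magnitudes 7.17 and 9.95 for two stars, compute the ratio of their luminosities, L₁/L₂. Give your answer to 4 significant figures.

d₁ = 1/p₁ = 1/0.1325″ = 7.5472 pc; d₂ = 1/p₂ = 1/0.4249″ = 2.3535 pc.
M₁ = m₁ − 5 log₁₀ d₁ + 5 = 7.17 − 4.3889 + 5 = 7.7811.
M₂ = 9.95 − 1.8586 + 5 = 13.0914.
L₁/L₂ = 10^(0.4(M₂ − M₁)) = 10^(0.4 × 5.3103) = 10^2.12412 = 133.08.

L₁/L₂ = 133.1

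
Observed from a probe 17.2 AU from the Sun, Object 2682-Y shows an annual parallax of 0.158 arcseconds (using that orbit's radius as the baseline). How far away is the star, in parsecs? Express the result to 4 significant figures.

With baseline B (in AU) and parallax p (in arcsec), d = B/p parsecs.
d = 17.2 / 0.158 = 108.86 pc.

108.9 pc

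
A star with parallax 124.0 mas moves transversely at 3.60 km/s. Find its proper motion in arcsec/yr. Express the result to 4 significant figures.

0.09418 arcsec/yr

d = 1/p = 1/0.1240″ = 8.0645 pc.
μ = v_t / (4.74 d) = 3.60 / (4.74 × 8.0645) = 3.60 / 38.226 = 0.094177 ″/yr.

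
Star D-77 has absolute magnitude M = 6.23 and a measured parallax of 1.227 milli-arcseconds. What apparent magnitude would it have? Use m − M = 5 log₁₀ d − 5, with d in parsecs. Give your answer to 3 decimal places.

m = 15.786

d = 1/p = 1/0.001227″ = 815 pc.
m − M = 5 log₁₀ d − 5 = 5 log₁₀(815) − 5 = 14.5558 − 5 = 9.5558.
m = M + (m − M) = 6.23 + 9.5558 = 15.786.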